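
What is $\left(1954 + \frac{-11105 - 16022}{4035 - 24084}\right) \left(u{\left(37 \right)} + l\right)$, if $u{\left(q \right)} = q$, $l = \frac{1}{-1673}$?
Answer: $\frac{2426657838700}{33541977} \approx 72347.0$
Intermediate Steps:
$l = - \frac{1}{1673} \approx -0.00059773$
$\left(1954 + \frac{-11105 - 16022}{4035 - 24084}\right) \left(u{\left(37 \right)} + l\right) = \left(1954 + \frac{-11105 - 16022}{4035 - 24084}\right) \left(37 - \frac{1}{1673}\right) = \left(1954 - \frac{27127}{-20049}\right) \frac{61900}{1673} = \left(1954 - - \frac{27127}{20049}\right) \frac{61900}{1673} = \left(1954 + \frac{27127}{20049}\right) \frac{61900}{1673} = \frac{39202873}{20049} \cdot \frac{61900}{1673} = \frac{2426657838700}{33541977}$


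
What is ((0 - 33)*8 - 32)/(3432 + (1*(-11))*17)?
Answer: -296/3245 ≈ -0.091217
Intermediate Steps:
((0 - 33)*8 - 32)/(3432 + (1*(-11))*17) = (-33*8 - 32)/(3432 - 11*17) = (-264 - 32)/(3432 - 187) = -296/3245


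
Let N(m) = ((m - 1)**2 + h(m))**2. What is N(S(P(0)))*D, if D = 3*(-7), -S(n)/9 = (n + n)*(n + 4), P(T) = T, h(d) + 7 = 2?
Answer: -336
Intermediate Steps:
h(d) = -5 (h(d) = -7 + 2 = -5)
S(n) = -18*n*(4 + n) (S(n) = -9*(n + n)*(n + 4) = -9*2*n*(4 + n) = -18*n*(4 + n))
D = -21
N(m) = (-5 + (-1 + m)**2)**2 (N(m) = ((m - 1)**2 - 5)**2 = ((-1 + m)**2 - 5)**2 = (-5 + (-1 + m)**2)**2)
N(S(P(0)))*D = (-5 + (-1 - 18*0*(4 + 0))**2)**2*(-21) = (-5 + (-1 - 18*0*4)**2)**2*(-21) = (-5 + (-1 + 0)**2)**2*(-21) = (-5 + (-1)**2)**2*(-21) = (-5 + 1)**2*(-21) = (-4)**2*(-21) = 16*(-21) = -336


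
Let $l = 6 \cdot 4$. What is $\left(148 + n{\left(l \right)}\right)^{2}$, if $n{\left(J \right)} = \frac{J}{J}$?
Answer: $22201$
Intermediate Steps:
$l = 24$
$n{\left(J \right)} = 1$
$\left(148 + n{\left(l \right)}\right)^{2} = \left(148 + 1\right)^{2} = 149^{2} = 22201$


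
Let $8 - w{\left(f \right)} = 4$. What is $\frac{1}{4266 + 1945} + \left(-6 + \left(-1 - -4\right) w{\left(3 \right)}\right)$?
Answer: $\frac{37267}{6211} \approx 6.0002$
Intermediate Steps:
$w{\left(f \right)} = 4$ ($w{\left(f \right)} = 8 - 4 = 4$)
$\frac{1}{4266 + 1945} + \left(-6 + \left(-1 - -4\right) w{\left(3 \right)}\right) = \frac{1}{4266 + 1945} - \left(6 - \left(-1 - -4\right) 4\right) = \frac{1}{6211} - \left(6 - \left(-1 + 4\right) 4\right) = \frac{1}{6211} + \left(-6 + 3 \cdot 4\right) = \frac{1}{6211} + \left(-6 + 12\right) = \frac{1}{6211} + 6 = \frac{37267}{6211}$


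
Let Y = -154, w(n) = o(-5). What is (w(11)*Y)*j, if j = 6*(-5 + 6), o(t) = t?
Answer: 4620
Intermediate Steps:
w(n) = -5
j = 6 (j = 6*1 = 6)
(w(11)*Y)*j = -5*(-154)*6 = 770*6 = 4620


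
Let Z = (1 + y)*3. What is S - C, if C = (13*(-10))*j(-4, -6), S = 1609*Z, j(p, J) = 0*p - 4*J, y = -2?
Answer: -1707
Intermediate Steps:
Z = -3 (Z = (1 - 2)*3 = -1*3 = -3)
j(p, J) = -4*J (j(p, J) = 0 - 4*J = -4*J)
S = -4827 (S = 1609*(-3) = -4827)
C = -3120 (C = (13*(-10))*(-4*(-6)) = -130*24 = -3120)
S - C = -4827 - 1*(-3120) = -4827 + 3120 = -1707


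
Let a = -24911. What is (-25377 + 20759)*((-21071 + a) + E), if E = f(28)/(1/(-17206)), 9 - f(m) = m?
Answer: -1297343976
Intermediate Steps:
f(m) = 9 - m
E = 326914 (E = (9 - 1*28)/(1/(-17206)) = (9 - 28)/(-1/17206) = -19*(-17206) = 326914)
(-25377 + 20759)*((-21071 + a) + E) = (-25377 + 20759)*((-21071 - 24911) + 326914) = -4618*(-45982 + 326914) = -4618*280932 = -1297343976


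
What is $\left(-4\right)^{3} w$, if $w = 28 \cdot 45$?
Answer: $-80640$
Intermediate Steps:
$w = 1260$
$\left(-4\right)^{3} w = \left(-4\right)^{3} \cdot 1260 = \left(-64\right) 1260 = -80640$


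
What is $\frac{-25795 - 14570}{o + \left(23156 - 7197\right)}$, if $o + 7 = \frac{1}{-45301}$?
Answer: $- \frac{609524955}{240880517} \approx -2.5304$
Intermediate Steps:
$o = - \frac{317108}{45301}$ ($o = -7 + \frac{1}{-45301} = -7 - \frac{1}{45301} = - \frac{317108}{45301} \approx -7.0$)
$\frac{-25795 - 14570}{o + \left(23156 - 7197\right)} = \frac{-25795 - 14570}{- \frac{317108}{45301} + \left(23156 - 7197\right)} = - \frac{40365}{- \frac{317108}{45301} + 15959} = - \frac{40365}{\frac{722641551}{45301}} = \left(-40365\right) \frac{45301}{722641551} = - \frac{609524955}{240880517}$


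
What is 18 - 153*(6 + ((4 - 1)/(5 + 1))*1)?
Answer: -1953/2 ≈ -976.50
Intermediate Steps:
18 - 153*(6 + ((4 - 1)/(5 + 1))*1) = 18 - 153*(6 + (3/6)*1) = 18 - 153*(6 + (3*(⅙))*1) = 18 - 153*(6 + (½)*1) = 18 - 153*(6 + ½) = 18 - 153*13/2 = 18 - 1989/2 = -1953/2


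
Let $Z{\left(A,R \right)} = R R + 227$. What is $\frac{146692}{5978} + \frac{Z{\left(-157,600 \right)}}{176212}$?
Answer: $\frac{2000166265}{75242524} \approx 26.583$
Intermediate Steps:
$Z{\left(A,R \right)} = 227 + R^{2}$ ($Z{\left(A,R \right)} = R^{2} + 227 = 227 + R^{2}$)
$\frac{146692}{5978} + \frac{Z{\left(-157,600 \right)}}{176212} = \frac{146692}{5978} + \frac{227 + 600^{2}}{176212} = 146692 \cdot \frac{1}{5978} + \left(227 + 360000\right) \frac{1}{176212} = \frac{10478}{427} + 360227 \cdot \frac{1}{176212} = \frac{10478}{427} + \frac{360227}{176212} = \frac{2000166265}{75242524}$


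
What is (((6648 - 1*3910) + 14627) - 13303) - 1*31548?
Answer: -27486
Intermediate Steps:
(((6648 - 1*3910) + 14627) - 13303) - 1*31548 = (((6648 - 3910) + 14627) - 13303) - 31548 = ((2738 + 14627) - 13303) - 31548 = (17365 - 13303) - 31548 = 4062 - 31548 = -27486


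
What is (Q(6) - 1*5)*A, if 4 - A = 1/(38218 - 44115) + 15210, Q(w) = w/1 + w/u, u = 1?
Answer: -627688467/5897 ≈ -1.0644e+5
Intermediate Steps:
Q(w) = 2*w (Q(w) = w/1 + w/1 = w*1 + w*1 = w + w = 2*w)
A = -89669781/5897 (A = 4 - (1/(38218 - 44115) + 15210) = 4 - (1/(-5897) + 15210) = 4 - (-1/5897 + 15210) = 4 - 1*89693369/5897 = 4 - 89693369/5897 = -89669781/5897 ≈ -15206.)
(Q(6) - 1*5)*A = (2*6 - 1*5)*(-89669781/5897) = (12 - 5)*(-89669781/5897) = 7*(-89669781/5897) = -627688467/5897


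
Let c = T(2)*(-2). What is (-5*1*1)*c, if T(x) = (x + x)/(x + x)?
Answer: 10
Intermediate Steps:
T(x) = 1 (T(x) = (2*x)/((2*x)) = (2*x)*(1/(2*x)) = 1)
c = -2 (c = 1*(-2) = -2)
(-5*1*1)*c = (-5*1*1)*(-2) = -5*1*(-2) = -5*(-2) = 10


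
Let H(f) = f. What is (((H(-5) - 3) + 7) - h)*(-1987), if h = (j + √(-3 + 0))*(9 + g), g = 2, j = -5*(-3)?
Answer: 329842 + 21857*I*√3 ≈ 3.2984e+5 + 37857.0*I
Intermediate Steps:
j = 15
h = 165 + 11*I*√3 (h = (15 + √(-3 + 0))*(9 + 2) = (15 + √(-3))*11 = (15 + I*√3)*11 = 165 + 11*I*√3 ≈ 165.0 + 19.053*I)
(((H(-5) - 3) + 7) - h)*(-1987) = (((-5 - 3) + 7) - (165 + 11*I*√3))*(-1987) = ((-8 + 7) + (-165 - 11*I*√3))*(-1987) = (-1 + (-165 - 11*I*√3))*(-1987) = (-166 - 11*I*√3)*(-1987) = 329842 + 21857*I*√3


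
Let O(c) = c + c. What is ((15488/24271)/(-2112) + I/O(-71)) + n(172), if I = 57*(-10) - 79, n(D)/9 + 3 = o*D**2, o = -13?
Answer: -35788445856817/10339446 ≈ -3.4614e+6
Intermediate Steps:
O(c) = 2*c
n(D) = -27 - 117*D**2 (n(D) = -27 + 9*(-13*D**2) = -27 - 117*D**2)
I = -649 (I = -570 - 79 = -649)
((15488/24271)/(-2112) + I/O(-71)) + n(172) = ((15488/24271)/(-2112) - 649/(2*(-71))) + (-27 - 117*172**2) = ((15488*(1/24271))*(-1/2112) - 649/(-142)) + (-27 - 117*29584) = ((15488/24271)*(-1/2112) - 649*(-1/142)) + (-27 - 3461328) = (-22/72813 + 649/142) - 3461355 = 47252513/10339446 - 3461355 = -35788445856817/10339446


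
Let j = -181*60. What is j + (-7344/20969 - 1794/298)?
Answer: -33950681109/3124381 ≈ -10866.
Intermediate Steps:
j = -10860
j + (-7344/20969 - 1794/298) = -10860 + (-7344/20969 - 1794/298) = -10860 + (-7344*1/20969 - 1794*1/298) = -10860 + (-7344/20969 - 897/149) = -10860 - 19903449/3124381 = -33950681109/3124381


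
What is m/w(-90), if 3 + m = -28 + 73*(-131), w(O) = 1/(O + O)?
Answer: 1726920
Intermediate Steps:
w(O) = 1/(2*O)
m = -9594 (m = -3 + (-28 + 73*(-131)) = -3 + (-28 - 9563) = -3 - 9591 = -9594)
m/w(-90) = -9594/((1/2)/(-90)) = -9594/((1/2)*(-1/90)) = -9594/(-1/180) = -9594*(-180) = 1726920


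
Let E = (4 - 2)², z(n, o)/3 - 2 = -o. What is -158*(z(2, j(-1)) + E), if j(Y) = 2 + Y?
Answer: -1106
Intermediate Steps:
z(n, o) = 6 - 3*o (z(n, o) = 6 + 3*(-o) = 6 - 3*o)
E = 4 (E = 2² = 4)
-158*(z(2, j(-1)) + E) = -158*((6 - 3*(2 - 1)) + 4) = -158*((6 - 3*1) + 4) = -158*((6 - 3) + 4) = -158*(3 + 4) = -158*7 = -1106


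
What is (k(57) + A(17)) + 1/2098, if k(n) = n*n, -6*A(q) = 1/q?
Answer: 173817752/53499 ≈ 3249.0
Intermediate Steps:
A(q) = -1/(6*q)
k(n) = n²
(k(57) + A(17)) + 1/2098 = (57² - ⅙/17) + 1/2098 = (3249 - ⅙*1/17) + 1/2098 = (3249 - 1/102) + 1/2098 = 331397/102 + 1/2098 = 173817752/53499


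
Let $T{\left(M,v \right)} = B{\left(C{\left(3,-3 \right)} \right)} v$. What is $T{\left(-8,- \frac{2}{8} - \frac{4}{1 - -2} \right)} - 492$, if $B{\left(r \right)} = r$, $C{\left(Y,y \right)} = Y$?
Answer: $- \frac{1987}{4} \approx -496.75$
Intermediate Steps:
$T{\left(M,v \right)} = 3 v$
$T{\left(-8,- \frac{2}{8} - \frac{4}{1 - -2} \right)} - 492 = 3 \left(- \frac{2}{8} - \frac{4}{1 - -2}\right) - 492 = 3 \left(\left(-2\right) \frac{1}{8} - \frac{4}{1 + 2}\right) - 492 = 3 \left(- \frac{1}{4} - \frac{4}{3}\right) - 492 = 3 \left(- \frac{19}{12}\right) - 492 = - \frac{19}{4} - 492 = - \frac{1987}{4}$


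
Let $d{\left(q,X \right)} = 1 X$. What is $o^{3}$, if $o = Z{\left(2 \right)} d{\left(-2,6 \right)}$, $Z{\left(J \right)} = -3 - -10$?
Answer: $74088$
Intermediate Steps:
$d{\left(q,X \right)} = X$
$Z{\left(J \right)} = 7$ ($Z{\left(J \right)} = -3 + 10 = 7$)
$o = 42$ ($o = 7 \cdot 6 = 42$)
$o^{3} = 42^{3} = 74088$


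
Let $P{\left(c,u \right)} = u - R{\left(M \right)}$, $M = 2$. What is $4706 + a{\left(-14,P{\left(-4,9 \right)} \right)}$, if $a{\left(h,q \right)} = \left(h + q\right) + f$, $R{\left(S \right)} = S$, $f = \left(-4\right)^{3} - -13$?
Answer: $4648$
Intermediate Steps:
$f = -51$ ($f = -64 + 13 = -51$)
$P{\left(c,u \right)} = -2 + u$ ($P{\left(c,u \right)} = u - 2 = -2 + u$)
$a{\left(h,q \right)} = -51 + h + q$ ($a{\left(h,q \right)} = \left(h + q\right) - 51 = -51 + h + q$)
$4706 + a{\left(-14,P{\left(-4,9 \right)} \right)} = 4706 - 58 = 4648$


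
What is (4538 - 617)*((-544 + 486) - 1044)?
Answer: -4320942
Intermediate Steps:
(4538 - 617)*((-544 + 486) - 1044) = 3921*(-58 - 1044) = 3921*(-1102) = -4320942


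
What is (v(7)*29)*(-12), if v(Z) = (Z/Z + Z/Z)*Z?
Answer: -4872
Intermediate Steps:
v(Z) = 2*Z (v(Z) = (1 + 1)*Z = 2*Z)
(v(7)*29)*(-12) = ((2*7)*29)*(-12) = (14*29)*(-12) = 406*(-12) = -4872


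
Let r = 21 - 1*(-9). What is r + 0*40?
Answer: 30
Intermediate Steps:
r = 30 (r = 21 + 9 = 30)
r + 0*40 = 30 + 0*40 = 30 + 0 = 30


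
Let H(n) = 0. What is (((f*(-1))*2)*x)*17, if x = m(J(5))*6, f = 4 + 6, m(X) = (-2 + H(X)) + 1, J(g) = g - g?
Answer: 2040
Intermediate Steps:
J(g) = 0
m(X) = -1 (m(X) = (-2 + 0) + 1 = -2 + 1 = -1)
f = 10
x = -6 (x = -1*6 = -6)
(((f*(-1))*2)*x)*17 = (((10*(-1))*2)*(-6))*17 = (-10*2*(-6))*17 = -20*(-6)*17 = 120*17 = 2040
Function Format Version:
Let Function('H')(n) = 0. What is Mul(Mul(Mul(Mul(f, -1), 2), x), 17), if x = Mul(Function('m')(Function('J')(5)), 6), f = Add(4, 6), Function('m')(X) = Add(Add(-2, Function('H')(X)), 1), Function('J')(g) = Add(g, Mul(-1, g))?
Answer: 2040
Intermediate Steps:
Function('J')(g) = 0
Function('m')(X) = -1 (Function('m')(X) = Add(Add(-2, 0), 1) = Add(-2, 1) = -1)
f = 10
x = -6 (x = Mul(-1, 6) = -6)
Mul(Mul(Mul(Mul(f, -1), 2), x), 17) = Mul(Mul(Mul(Mul(10, -1), 2), -6), 17) = Mul(Mul(Mul(-10, 2), -6), 17) = Mul(Mul(-20, -6), 17) = Mul(120, 17) = 2040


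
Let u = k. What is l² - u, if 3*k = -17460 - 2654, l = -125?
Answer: 66989/3 ≈ 22330.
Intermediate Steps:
k = -20114/3 (k = (-17460 - 2654)/3 = (⅓)*(-20114) = -20114/3 ≈ -6704.7)
u = -20114/3 ≈ -6704.7
l² - u = (-125)² - 1*(-20114/3) = 15625 + 20114/3 = 66989/3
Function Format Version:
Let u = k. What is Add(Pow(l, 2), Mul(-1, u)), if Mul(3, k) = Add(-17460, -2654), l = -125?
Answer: Rational(66989, 3) ≈ 22330.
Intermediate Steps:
k = Rational(-20114, 3) (k = Mul(Rational(1, 3), Add(-17460, -2654)) = Mul(Rational(1, 3), -20114) = Rational(-20114, 3) ≈ -6704.7)
u = Rational(-20114, 3) ≈ -6704.7
Add(Pow(l, 2), Mul(-1, u)) = Add(Pow(-125, 2), Mul(-1, Rational(-20114, 3))) = Add(15625, Rational(20114, 3)) = Rational(66989, 3)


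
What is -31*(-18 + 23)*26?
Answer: -4030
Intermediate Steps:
-31*(-18 + 23)*26 = -31*5*26 = -155*26 = -4030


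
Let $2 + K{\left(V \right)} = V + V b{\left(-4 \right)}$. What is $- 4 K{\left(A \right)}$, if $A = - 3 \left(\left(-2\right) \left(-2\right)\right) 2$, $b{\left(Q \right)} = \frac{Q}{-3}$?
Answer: $232$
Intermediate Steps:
$b{\left(Q \right)} = - \frac{Q}{3}$ ($b{\left(Q \right)} = Q \left(- \frac{1}{3}\right) = - \frac{Q}{3}$)
$A = -24$ ($A = \left(-3\right) 4 \cdot 2 = \left(-12\right) 2 = -24$)
$K{\left(V \right)} = -2 + \frac{7 V}{3}$ ($K{\left(V \right)} = -2 + \left(V + V \left(\left(- \frac{1}{3}\right) \left(-4\right)\right)\right) = -2 + \left(V + V \frac{4}{3}\right) = -2 + \left(V + \frac{4 V}{3}\right) = -2 + \frac{7 V}{3}$)
$- 4 K{\left(A \right)} = - 4 \left(-2 + \frac{7}{3} \left(-24\right)\right) = - 4 \left(-2 - 56\right) = \left(-4\right) \left(-58\right) = 232$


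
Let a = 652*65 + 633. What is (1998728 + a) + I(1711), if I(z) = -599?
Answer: 2041142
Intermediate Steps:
a = 43013 (a = 42380 + 633 = 43013)
(1998728 + a) + I(1711) = (1998728 + 43013) - 599 = 2041741 - 599 = 2041142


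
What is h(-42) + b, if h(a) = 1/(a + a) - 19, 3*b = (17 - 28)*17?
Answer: -6833/84 ≈ -81.345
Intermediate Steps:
b = -187/3 (b = ((17 - 28)*17)/3 = (-11*17)/3 = (1/3)*(-187) = -187/3 ≈ -62.333)
h(a) = -19 + 1/(2*a) (h(a) = 1/(2*a) - 19 = -19 + 1/(2*a))
h(-42) + b = (-19 + (1/2)/(-42)) - 187/3 = (-19 + (1/2)*(-1/42)) - 187/3 = (-19 - 1/84) - 187/3 = -1597/84 - 187/3 = -6833/84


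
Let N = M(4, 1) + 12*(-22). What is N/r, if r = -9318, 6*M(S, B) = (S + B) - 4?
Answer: 1583/55908 ≈ 0.028314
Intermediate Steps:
M(S, B) = -⅔ + B/6 + S/6 (M(S, B) = ((S + B) - 4)/6 = ((B + S) - 4)/6 = (-4 + B + S)/6 = -⅔ + B/6 + S/6)
N = -1583/6 (N = (-⅔ + (⅙)*1 + (⅙)*4) + 12*(-22) = (-⅔ + ⅙ + ⅔) - 264 = ⅙ - 264 = -1583/6 ≈ -263.83)
N/r = -1583/6/(-9318) = -1583/6*(-1/9318) = 1583/55908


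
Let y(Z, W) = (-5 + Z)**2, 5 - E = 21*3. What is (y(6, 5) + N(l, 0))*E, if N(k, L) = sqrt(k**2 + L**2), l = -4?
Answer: -290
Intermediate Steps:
E = -58 (E = 5 - 21*3 = 5 - 1*63 = 5 - 63 = -58)
N(k, L) = sqrt(L**2 + k**2)
(y(6, 5) + N(l, 0))*E = ((-5 + 6)**2 + sqrt(0**2 + (-4)**2))*(-58) = (1**2 + sqrt(0 + 16))*(-58) = (1 + sqrt(16))*(-58) = (1 + 4)*(-58) = 5*(-58) = -290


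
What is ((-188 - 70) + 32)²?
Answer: 51076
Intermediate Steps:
((-188 - 70) + 32)² = (-258 + 32)² = (-226)² = 51076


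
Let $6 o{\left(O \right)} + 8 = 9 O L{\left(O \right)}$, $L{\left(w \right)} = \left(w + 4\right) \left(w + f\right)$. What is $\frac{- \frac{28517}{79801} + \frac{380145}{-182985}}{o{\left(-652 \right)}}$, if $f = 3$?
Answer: $\frac{3555413439}{600595927235676614} \approx 5.9198 \cdot 10^{-9}$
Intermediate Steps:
$L{\left(w \right)} = \left(3 + w\right) \left(4 + w\right)$ ($L{\left(w \right)} = \left(w + 4\right) \left(w + 3\right) = \left(4 + w\right) \left(3 + w\right) = \left(3 + w\right) \left(4 + w\right)$)
$o{\left(O \right)} = - \frac{4}{3} + \frac{3 O \left(12 + O^{2} + 7 O\right)}{2}$ ($o{\left(O \right)} = - \frac{4}{3} + \frac{9 O \left(12 + O^{2} + 7 O\right)}{6} = - \frac{4}{3} + \frac{3 O \left(12 + O^{2} + 7 O\right)}{2}$)
$\frac{- \frac{28517}{79801} + \frac{380145}{-182985}}{o{\left(-652 \right)}} = \frac{- \frac{28517}{79801} + \frac{380145}{-182985}}{- \frac{4}{3} + \frac{3}{2} \left(-652\right) \left(12 + \left(-652\right)^{2} + 7 \left(-652\right)\right)} = \frac{\left(-28517\right) \frac{1}{79801} + 380145 \left(- \frac{1}{182985}\right)}{- \frac{4}{3} + \frac{3}{2} \left(-652\right) \left(12 + 425104 - 4564\right)} = \frac{- \frac{28517}{79801} - \frac{25343}{12199}}{- \frac{4}{3} + \frac{3}{2} \left(-652\right) 420552} = - \frac{2370275626}{973492399 \left(- \frac{4}{3} - 411299856\right)} = - \frac{2370275626}{973492399 \left(- \frac{1233899572}{3}\right)} = \left(- \frac{2370275626}{973492399}\right) \left(- \frac{3}{1233899572}\right) = \frac{3555413439}{600595927235676614}$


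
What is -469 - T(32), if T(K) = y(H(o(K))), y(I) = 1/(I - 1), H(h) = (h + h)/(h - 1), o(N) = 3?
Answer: -939/2 ≈ -469.50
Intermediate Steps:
H(h) = 2*h/(-1 + h) (H(h) = (2*h)/(-1 + h) = 2*h/(-1 + h))
y(I) = 1/(-1 + I)
T(K) = 1/2 (T(K) = 1/(-1 + 2*3/(-1 + 3)) = 1/(-1 + 2*3/2) = 1/(-1 + 2*3*(1/2)) = 1/(-1 + 3) = 1/2)
-469 - T(32) = -469 - 1*1/2 = -469 - 1/2 = -939/2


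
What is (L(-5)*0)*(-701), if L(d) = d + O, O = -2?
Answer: 0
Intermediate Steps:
L(d) = -2 + d (L(d) = d - 2 = -2 + d)
(L(-5)*0)*(-701) = ((-2 - 5)*0)*(-701) = -7*0*(-701) = 0*(-701) = 0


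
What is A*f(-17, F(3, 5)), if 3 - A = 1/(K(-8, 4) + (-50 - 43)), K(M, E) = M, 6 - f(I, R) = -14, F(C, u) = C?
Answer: 6080/101 ≈ 60.198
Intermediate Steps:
f(I, R) = 20 (f(I, R) = 6 - 1*(-14) = 6 + 14 = 20)
A = 304/101 (A = 3 - 1/(-8 + (-50 - 43)) = 3 - 1/(-8 - 93) = 3 - 1/(-101) = 3 - 1*(-1/101) = 3 + 1/101 = 304/101 ≈ 3.0099)
A*f(-17, F(3, 5)) = (304/101)*20 = 6080/101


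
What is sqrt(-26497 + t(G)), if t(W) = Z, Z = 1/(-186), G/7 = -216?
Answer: I*sqrt(916690398)/186 ≈ 162.78*I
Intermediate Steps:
G = -1512 (G = 7*(-216) = -1512)
Z = -1/186 ≈ -0.0053763
t(W) = -1/186
sqrt(-26497 + t(G)) = sqrt(-26497 - 1/186) = sqrt(-4928443/186) = I*sqrt(916690398)/186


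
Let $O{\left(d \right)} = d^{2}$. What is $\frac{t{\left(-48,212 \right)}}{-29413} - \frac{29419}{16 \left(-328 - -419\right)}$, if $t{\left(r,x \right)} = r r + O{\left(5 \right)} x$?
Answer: $- \frac{67413267}{3294256} \approx -20.464$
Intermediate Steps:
$t{\left(r,x \right)} = r^{2} + 25 x$ ($t{\left(r,x \right)} = r r + 5^{2} x = r^{2} + 25 x$)
$\frac{t{\left(-48,212 \right)}}{-29413} - \frac{29419}{16 \left(-328 - -419\right)} = \frac{\left(-48\right)^{2} + 25 \cdot 212}{-29413} - \frac{29419}{16 \left(-328 - -419\right)} = \left(2304 + 5300\right) \left(- \frac{1}{29413}\right) - \frac{29419}{16 \left(-328 + 419\right)} = 7604 \left(- \frac{1}{29413}\right) - \frac{29419}{16 \cdot 91} = - \frac{7604}{29413} - \frac{29419}{1456} = - \frac{7604}{29413} - \frac{2263}{112} = - \frac{67413267}{3294256}$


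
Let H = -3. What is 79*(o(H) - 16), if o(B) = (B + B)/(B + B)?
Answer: -1185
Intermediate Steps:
o(B) = 1 (o(B) = (2*B)/((2*B)) = (2*B)*(1/(2*B)) = 1)
79*(o(H) - 16) = 79*(1 - 16) = 79*(-15) = -1185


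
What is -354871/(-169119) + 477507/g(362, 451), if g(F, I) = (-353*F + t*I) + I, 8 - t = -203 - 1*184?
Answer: 98786501843/8592936390 ≈ 11.496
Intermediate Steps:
t = 395 (t = 8 - (-203 - 1*184) = 8 - (-203 - 184) = 8 - 1*(-387) = 8 + 387 = 395)
g(F, I) = -353*F + 396*I (g(F, I) = (-353*F + 395*I) + I = -353*F + 396*I)
-354871/(-169119) + 477507/g(362, 451) = -354871/(-169119) + 477507/(-353*362 + 396*451) = -354871*(-1/169119) + 477507/(-127786 + 178596) = 354871/169119 + 477507/50810 = 98786501843/8592936390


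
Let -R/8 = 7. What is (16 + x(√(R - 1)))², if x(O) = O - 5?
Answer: (11 + I*√57)² ≈ 64.0 + 166.1*I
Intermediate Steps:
R = -56 (R = -8*7 = -56)
x(O) = -5 + O
(16 + x(√(R - 1)))² = (16 + (-5 + √(-56 - 1)))² = (16 + (-5 + √(-57)))² = (16 + (-5 + I*√57))² = (11 + I*√57)²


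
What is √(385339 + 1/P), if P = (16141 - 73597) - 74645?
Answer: √6724425345807038/132101 ≈ 620.76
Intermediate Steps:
P = -132101 (P = -57456 - 74645 = -132101)
√(385339 + 1/P) = √(385339 + 1/(-132101)) = √(385339 - 1/132101) = √(50903667238/132101) = √6724425345807038/132101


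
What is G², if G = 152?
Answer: 23104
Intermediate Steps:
G² = 152² = 23104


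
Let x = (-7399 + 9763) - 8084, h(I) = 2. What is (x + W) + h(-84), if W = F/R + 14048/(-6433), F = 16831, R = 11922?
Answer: -438596790701/76694226 ≈ -5718.8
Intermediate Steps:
x = -5720 (x = 2364 - 8084 = -5720)
W = -59206433/76694226 (W = 16831/11922 + 14048/(-6433) = 16831*(1/11922) + 14048*(-1/6433) = 16831/11922 - 14048/6433 = -59206433/76694226 ≈ -0.77198)
(x + W) + h(-84) = (-5720 - 59206433/76694226) + 2 = -438750179153/76694226 + 2 = -438596790701/76694226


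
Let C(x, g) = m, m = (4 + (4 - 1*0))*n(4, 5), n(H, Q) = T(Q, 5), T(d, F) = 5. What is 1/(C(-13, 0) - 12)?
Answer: 1/28 ≈ 0.035714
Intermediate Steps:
n(H, Q) = 5
m = 40 (m = (4 + (4 - 1*0))*5 = (4 + (4 + 0))*5 = (4 + 4)*5 = 8*5 = 40)
C(x, g) = 40
1/(C(-13, 0) - 12) = 1/(40 - 12) = 1/28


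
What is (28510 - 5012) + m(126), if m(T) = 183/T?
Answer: 986977/42 ≈ 23499.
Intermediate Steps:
(28510 - 5012) + m(126) = (28510 - 5012) + 183/126 = 23498 + 183*(1/126) = 23498 + 61/42 = 986977/42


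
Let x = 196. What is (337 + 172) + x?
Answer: 705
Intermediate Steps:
(337 + 172) + x = (337 + 172) + 196 = 509 + 196 = 705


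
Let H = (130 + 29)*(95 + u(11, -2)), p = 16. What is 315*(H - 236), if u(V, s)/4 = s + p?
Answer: 7488495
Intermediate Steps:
u(V, s) = 64 + 4*s (u(V, s) = 4*(s + 16) = 4*(16 + s) = 64 + 4*s)
H = 24009 (H = (130 + 29)*(95 + (64 + 4*(-2))) = 159*(95 + (64 - 8)) = 159*(95 + 56) = 159*151 = 24009)
315*(H - 236) = 315*(24009 - 236) = 315*23773 = 7488495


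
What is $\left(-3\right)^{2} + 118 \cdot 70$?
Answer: $8269$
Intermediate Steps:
$\left(-3\right)^{2} + 118 \cdot 70 = 9 + 8260 = 8269$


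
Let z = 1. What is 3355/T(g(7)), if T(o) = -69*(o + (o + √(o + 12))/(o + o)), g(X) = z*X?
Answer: -821975/126569 + 23485*√19/379707 ≈ -6.2247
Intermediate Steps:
g(X) = X (g(X) = 1*X = X)
T(o) = -69*o - 69*(o + √(12 + o))/(2*o) (T(o) = -69*(o + (o + √(12 + o))/((2*o))) = -69*(o + (o + √(12 + o))*(1/(2*o))) = -69*(o + (o + √(12 + o))/(2*o)) = -69*o - 69*(o + √(12 + o))/(2*o))
3355/T(g(7)) = 3355/(-69/2 - 69*7 - 69/2*√(12 + 7)/7) = 3355/(-69/2 - 483 - 69/2*⅐*√19) = 3355/(-69/2 - 483 - 69*√19/14) = 3355/(-1035/2 - 69*√19/14)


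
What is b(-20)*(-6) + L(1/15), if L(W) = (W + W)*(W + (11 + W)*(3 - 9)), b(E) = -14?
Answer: 3382/45 ≈ 75.156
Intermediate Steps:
L(W) = 2*W*(-66 - 5*W) (L(W) = (2*W)*(W + (11 + W)*(-6)) = (2*W)*(W + (-66 - 6*W)) = (2*W)*(-66 - 5*W) = 2*W*(-66 - 5*W))
b(-20)*(-6) + L(1/15) = -14*(-6) - 2*(66 + 5/15)/15 = 84 - 2*1/15*(66 + 5*(1/15)) = 84 - 2*1/15*(66 + ⅓) = 84 - 2*1/15*199/3 = 84 - 398/45 = 3382/45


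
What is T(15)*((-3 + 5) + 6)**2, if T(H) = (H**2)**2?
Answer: 3240000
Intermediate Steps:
T(H) = H**4
T(15)*((-3 + 5) + 6)**2 = 15**4*((-3 + 5) + 6)**2 = 50625*(2 + 6)**2 = 50625*8**2 = 50625*64 = 3240000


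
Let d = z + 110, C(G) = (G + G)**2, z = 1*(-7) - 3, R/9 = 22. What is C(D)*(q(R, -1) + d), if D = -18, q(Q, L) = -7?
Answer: 120528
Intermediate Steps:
R = 198 (R = 9*22 = 198)
z = -10 (z = -7 - 3 = -10)
C(G) = 4*G**2 (C(G) = (2*G)**2 = 4*G**2)
d = 100 (d = -10 + 110 = 100)
C(D)*(q(R, -1) + d) = (4*(-18)**2)*(-7 + 100) = (4*324)*93 = 1296*93 = 120528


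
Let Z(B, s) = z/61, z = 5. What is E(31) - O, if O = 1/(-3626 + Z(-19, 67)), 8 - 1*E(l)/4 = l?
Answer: -20348591/221181 ≈ -92.000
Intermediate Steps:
E(l) = 32 - 4*l
Z(B, s) = 5/61
O = -61/221181 (O = 1/(-3626 + 5/61) = 1/(-221181/61) = -61/221181 ≈ -0.00027579)
E(31) - O = (32 - 4*31) - 1*(-61/221181) = (32 - 124) + 61/221181 = -92 + 61/221181 = -20348591/221181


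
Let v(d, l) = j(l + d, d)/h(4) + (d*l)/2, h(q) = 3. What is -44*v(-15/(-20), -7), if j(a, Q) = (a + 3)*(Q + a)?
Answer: -440/3 ≈ -146.67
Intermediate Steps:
j(a, Q) = (3 + a)*(Q + a)
v(d, l) = l + 2*d + (d + l)**2/3 + d*l/2 + d*(d + l)/3 (v(d, l) = ((l + d)**2 + 3*d + 3*(l + d) + d*(l + d))/3 + (d*l)/2 = ((d + l)**2 + 3*d + 3*(d + l) + d*(d + l))*(1/3) + (d*l)*(1/2) = ((d + l)**2 + 3*d + (3*d + 3*l) + d*(d + l))*(1/3) + d*l/2 = ((d + l)**2 + 3*l + 6*d + d*(d + l))*(1/3) + d*l/2 = (l + 2*d + (d + l)**2/3 + d*(d + l)/3) + d*l/2 = l + 2*d + (d + l)**2/3 + d*l/2 + d*(d + l)/3)
-44*v(-15/(-20), -7) = -44*(-7 + 2*(-15/(-20)) + (1/3)*(-7)**2 + 2*(-15/(-20))**2/3 + (3/2)*(-15/(-20))*(-7)) = -44*(-7 + 2*(-15*(-1/20)) + (1/3)*49 + 2*(-15*(-1/20))**2/3 + (3/2)*(-15*(-1/20))*(-7)) = -44*(-7 + 2*(3/4) + 49/3 + 2*(3/4)**2/3 + (3/2)*(3/4)*(-7)) = -44*(-7 + 3/2 + 49/3 + (2/3)*(9/16) - 63/8) = -44*(-7 + 3/2 + 49/3 + 3/8 - 63/8) = -44*10/3 = -440/3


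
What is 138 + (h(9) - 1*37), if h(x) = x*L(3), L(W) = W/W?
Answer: 110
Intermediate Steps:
L(W) = 1
h(x) = x (h(x) = x*1 = x)
138 + (h(9) - 1*37) = 138 + (9 - 1*37) = 138 + (9 - 37) = 138 - 28 = 110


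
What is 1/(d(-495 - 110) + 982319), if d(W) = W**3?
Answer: -1/220462806 ≈ -4.5359e-9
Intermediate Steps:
1/(d(-495 - 110) + 982319) = 1/((-495 - 110)**3 + 982319) = 1/((-605)**3 + 982319) = 1/(-221445125 + 982319) = 1/(-220462806) = -1/220462806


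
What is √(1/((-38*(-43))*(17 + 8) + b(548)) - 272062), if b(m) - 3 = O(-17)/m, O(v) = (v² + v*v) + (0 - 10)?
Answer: 201*I*√210953556124347/5597003 ≈ 521.6*I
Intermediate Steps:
O(v) = -10 + 2*v² (O(v) = (v² + v²) - 10 = 2*v² - 10 = -10 + 2*v²)
b(m) = 3 + 568/m (b(m) = 3 + (-10 + 2*(-17)²)/m = 3 + (-10 + 2*289)/m = 3 + (-10 + 578)/m = 3 + 568/m)
√(1/((-38*(-43))*(17 + 8) + b(548)) - 272062) = √(1/((-38*(-43))*(17 + 8) + (3 + 568/548)) - 272062) = √(1/(1634*25 + (3 + 568*(1/548))) - 272062) = √(1/(40850 + (3 + 142/137)) - 272062) = √(1/(40850 + 553/137) - 272062) = √(1/(5597003/137) - 272062) = √(137/5597003 - 272062) = √(-1522731830049/5597003) = 201*I*√210953556124347/5597003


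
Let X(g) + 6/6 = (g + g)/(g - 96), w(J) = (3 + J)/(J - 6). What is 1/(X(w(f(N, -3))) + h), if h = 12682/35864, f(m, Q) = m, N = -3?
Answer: -17932/11591 ≈ -1.5471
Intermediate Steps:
w(J) = (3 + J)/(-6 + J)
h = 6341/17932 (h = 12682*(1/35864) = 6341/17932 ≈ 0.35361)
X(g) = -1 + 2*g/(-96 + g) (X(g) = -1 + (g + g)/(g - 96) = -1 + (2*g)/(-96 + g) = -1 + 2*g/(-96 + g))
1/(X(w(f(N, -3))) + h) = 1/((96 + (3 - 3)/(-6 - 3))/(-96 + (3 - 3)/(-6 - 3)) + 6341/17932) = 1/((96 + 0/(-9))/(-96 + 0/(-9)) + 6341/17932) = 1/((96 - ⅑*0)/(-96 - ⅑*0) + 6341/17932) = 1/((96 + 0)/(-96 + 0) + 6341/17932) = 1/(96/(-96) + 6341/17932) = 1/(-1/96*96 + 6341/17932) = 1/(-1 + 6341/17932) = 1/(-11591/17932) = -17932/11591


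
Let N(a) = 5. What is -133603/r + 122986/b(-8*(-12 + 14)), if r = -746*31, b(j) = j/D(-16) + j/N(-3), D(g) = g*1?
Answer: -14219401547/254386 ≈ -55897.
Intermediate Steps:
D(g) = g
b(j) = 11*j/80 (b(j) = j/(-16) + j/5 = j*(-1/16) + j*(⅕) = -j/16 + j/5 = 11*j/80)
r = -23126
-133603/r + 122986/b(-8*(-12 + 14)) = -133603/(-23126) + 122986/((11*(-8*(-12 + 14))/80)) = -133603*(-1/23126) + 122986/((11*(-8*2)/80)) = 133603/23126 + 122986/(((11/80)*(-16))) = 133603/23126 + 122986/(-11/5) = 133603/23126 + 122986*(-5/11) = 133603/23126 - 614930/11 = -14219401547/254386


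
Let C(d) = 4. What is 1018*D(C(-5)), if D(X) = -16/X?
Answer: -4072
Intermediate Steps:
1018*D(C(-5)) = 1018*(-16/4) = 1018*(-16*¼) = 1018*(-4) = -4072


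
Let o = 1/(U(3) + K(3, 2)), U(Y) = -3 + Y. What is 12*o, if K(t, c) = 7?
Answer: 12/7 ≈ 1.7143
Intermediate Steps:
o = ⅐ (o = 1/((-3 + 3) + 7) = 1/(0 + 7) = 1/7 = ⅐ ≈ 0.14286)
12*o = 12*(⅐) = 12/7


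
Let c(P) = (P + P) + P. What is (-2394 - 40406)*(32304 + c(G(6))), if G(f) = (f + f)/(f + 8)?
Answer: -9679048800/7 ≈ -1.3827e+9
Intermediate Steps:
G(f) = 2*f/(8 + f) (G(f) = (2*f)/(8 + f) = 2*f/(8 + f))
c(P) = 3*P (c(P) = 2*P + P = 3*P)
(-2394 - 40406)*(32304 + c(G(6))) = (-2394 - 40406)*(32304 + 3*(2*6/(8 + 6))) = -42800*(32304 + 3*(2*6/14)) = -42800*(32304 + 3*(2*6*(1/14))) = -42800*(32304 + 3*(6/7)) = -42800*(32304 + 18/7) = -42800*226146/7 = -9679048800/7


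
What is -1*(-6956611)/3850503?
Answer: 6956611/3850503 ≈ 1.8067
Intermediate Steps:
-1*(-6956611)/3850503 = 6956611*(1/3850503) = 6956611/3850503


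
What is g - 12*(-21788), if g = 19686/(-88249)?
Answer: 23073210858/88249 ≈ 2.6146e+5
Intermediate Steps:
g = -19686/88249 (g = 19686*(-1/88249) = -19686/88249 ≈ -0.22307)
g - 12*(-21788) = -19686/88249 - 12*(-21788) = -19686/88249 + 261456 = 23073210858/88249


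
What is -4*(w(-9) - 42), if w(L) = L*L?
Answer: -156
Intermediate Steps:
w(L) = L**2
-4*(w(-9) - 42) = -4*((-9)**2 - 42) = -4*(81 - 42) = -4*39 = -156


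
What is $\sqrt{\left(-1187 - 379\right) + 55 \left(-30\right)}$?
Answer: $4 i \sqrt{201} \approx 56.71 i$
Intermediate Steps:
$\sqrt{\left(-1187 - 379\right) + 55 \left(-30\right)} = \sqrt{-1566 - 1650} = \sqrt{-3216} = 4 i \sqrt{201}$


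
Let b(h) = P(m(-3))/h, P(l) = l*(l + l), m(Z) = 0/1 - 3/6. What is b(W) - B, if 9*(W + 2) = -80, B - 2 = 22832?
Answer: -4475473/196 ≈ -22834.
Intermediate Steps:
m(Z) = -½ (m(Z) = 0*1 - 3*⅙ = 0 - ½ = -½)
B = 22834 (B = 2 + 22832 = 22834)
W = -98/9 (W = -2 + (⅑)*(-80) = -2 - 80/9 = -98/9 ≈ -10.889)
P(l) = 2*l² (P(l) = l*(2*l) = 2*l²)
b(h) = 1/(2*h) (b(h) = (2*(-½)²)/h = (2*(¼))/h = 1/(2*h))
b(W) - B = 1/(2*(-98/9)) - 1*22834 = (½)*(-9/98) - 22834 = -9/196 - 22834 = -4475473/196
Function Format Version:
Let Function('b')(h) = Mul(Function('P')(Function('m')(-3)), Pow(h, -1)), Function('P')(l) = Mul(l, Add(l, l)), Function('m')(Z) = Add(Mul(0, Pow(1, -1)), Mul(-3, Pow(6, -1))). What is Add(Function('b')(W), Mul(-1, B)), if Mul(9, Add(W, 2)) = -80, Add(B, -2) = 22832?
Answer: Rational(-4475473, 196) ≈ -22834.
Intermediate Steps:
Function('m')(Z) = Rational(-1, 2) (Function('m')(Z) = Add(Mul(0, 1), Mul(-3, Rational(1, 6))) = Add(0, Rational(-1, 2)) = Rational(-1, 2))
B = 22834 (B = Add(2, 22832) = 22834)
W = Rational(-98, 9) (W = Add(-2, Mul(Rational(1, 9), -80)) = Add(-2, Rational(-80, 9)) = Rational(-98, 9) ≈ -10.889)
Function('P')(l) = Mul(2, Pow(l, 2)) (Function('P')(l) = Mul(l, Mul(2, l)) = Mul(2, Pow(l, 2)))
Function('b')(h) = Mul(Rational(1, 2), Pow(h, -1)) (Function('b')(h) = Mul(Mul(2, Pow(Rational(-1, 2), 2)), Pow(h, -1)) = Mul(Mul(2, Rational(1, 4)), Pow(h, -1)) = Mul(Rational(1, 2), Pow(h, -1)))
Add(Function('b')(W), Mul(-1, B)) = Add(Mul(Rational(1, 2), Pow(Rational(-98, 9), -1)), Mul(-1, 22834)) = Add(Mul(Rational(1, 2), Rational(-9, 98)), -22834) = Add(Rational(-9, 196), -22834) = Rational(-4475473, 196)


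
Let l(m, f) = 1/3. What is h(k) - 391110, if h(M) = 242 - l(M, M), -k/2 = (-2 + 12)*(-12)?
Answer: -1172605/3 ≈ -3.9087e+5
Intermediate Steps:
l(m, f) = ⅓
k = 240 (k = -2*(-2 + 12)*(-12) = -20*(-12) = -2*(-120) = 240)
h(M) = 725/3 (h(M) = 242 - 1*⅓ = 242 - ⅓ = 725/3)
h(k) - 391110 = 725/3 - 391110 = -1172605/3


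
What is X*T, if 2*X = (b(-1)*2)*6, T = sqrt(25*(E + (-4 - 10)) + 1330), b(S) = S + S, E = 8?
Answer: -24*sqrt(295) ≈ -412.21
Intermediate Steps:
b(S) = 2*S
T = 2*sqrt(295) (T = sqrt(25*(8 + (-4 - 10)) + 1330) = sqrt(25*(8 - 14) + 1330) = sqrt(25*(-6) + 1330) = sqrt(-150 + 1330) = sqrt(1180) = 2*sqrt(295) ≈ 34.351)
X = -12 (X = (((2*(-1))*2)*6)/2 = (-2*2*6)/2 = (-4*6)/2 = (1/2)*(-24) = -12)
X*T = -24*sqrt(295)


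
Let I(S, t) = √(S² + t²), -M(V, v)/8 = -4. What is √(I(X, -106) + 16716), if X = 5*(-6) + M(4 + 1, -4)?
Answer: √(16716 + 2*√2810) ≈ 129.70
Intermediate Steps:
M(V, v) = 32 (M(V, v) = -8*(-4) = 32)
X = 2 (X = 5*(-6) + 32 = -30 + 32 = 2)
√(I(X, -106) + 16716) = √(√(2² + (-106)²) + 16716) = √(√(4 + 11236) + 16716) = √(√11240 + 16716) = √(2*√2810 + 16716) = √(16716 + 2*√2810)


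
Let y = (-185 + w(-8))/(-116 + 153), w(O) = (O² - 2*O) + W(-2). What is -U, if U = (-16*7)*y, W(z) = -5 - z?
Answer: -12096/37 ≈ -326.92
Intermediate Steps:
w(O) = -3 + O² - 2*O (w(O) = (O² - 2*O) + (-5 - 1*(-2)) = (O² - 2*O) + (-5 + 2) = (O² - 2*O) - 3 = -3 + O² - 2*O)
y = -108/37 (y = (-185 + (-3 + (-8)² - 2*(-8)))/(-116 + 153) = (-185 + (-3 + 64 + 16))/37 = (-185 + 77)*(1/37) = -108*1/37 = -108/37 ≈ -2.9189)
U = 12096/37 (U = -16*7*(-108/37) = -112*(-108/37) = 12096/37 ≈ 326.92)
-U = -1*12096/37 = -12096/37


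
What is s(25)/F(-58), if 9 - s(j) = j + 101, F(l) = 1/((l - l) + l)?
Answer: 6786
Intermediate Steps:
F(l) = 1/l (F(l) = 1/(0 + l) = 1/l)
s(j) = -92 - j (s(j) = 9 - (j + 101) = 9 - (101 + j) = 9 + (-101 - j) = -92 - j)
s(25)/F(-58) = (-92 - 1*25)/(1/(-58)) = (-92 - 25)/(-1/58) = -117*(-58) = 6786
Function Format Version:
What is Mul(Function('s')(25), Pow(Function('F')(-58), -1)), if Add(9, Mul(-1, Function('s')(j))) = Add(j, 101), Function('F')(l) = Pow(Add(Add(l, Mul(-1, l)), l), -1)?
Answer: 6786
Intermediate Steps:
Function('F')(l) = Pow(l, -1) (Function('F')(l) = Pow(Add(0, l), -1) = Pow(l, -1))
Function('s')(j) = Add(-92, Mul(-1, j)) (Function('s')(j) = Add(9, Mul(-1, Add(j, 101))) = Add(9, Mul(-1, Add(101, j))) = Add(9, Add(-101, Mul(-1, j))) = Add(-92, Mul(-1, j)))
Mul(Function('s')(25), Pow(Function('F')(-58), -1)) = Mul(Add(-92, Mul(-1, 25)), Pow(Pow(-58, -1), -1)) = Mul(Add(-92, -25), Pow(Rational(-1, 58), -1)) = Mul(-117, -58) = 6786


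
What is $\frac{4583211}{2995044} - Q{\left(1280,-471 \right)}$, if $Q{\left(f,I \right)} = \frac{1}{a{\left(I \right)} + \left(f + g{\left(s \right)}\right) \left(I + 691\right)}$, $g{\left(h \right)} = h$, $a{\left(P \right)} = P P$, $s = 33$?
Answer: $\frac{780215815289}{509857321948} \approx 1.5303$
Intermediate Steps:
$a{\left(P \right)} = P^{2}$
$Q{\left(f,I \right)} = \frac{1}{I^{2} + \left(33 + f\right) \left(691 + I\right)}$ ($Q{\left(f,I \right)} = \frac{1}{I^{2} + \left(f + 33\right) \left(I + 691\right)} = \frac{1}{I^{2} + \left(33 + f\right) \left(691 + I\right)}$)
$\frac{4583211}{2995044} - Q{\left(1280,-471 \right)} = \frac{4583211}{2995044} - \frac{1}{22803 + \left(-471\right)^{2} + 33 \left(-471\right) + 691 \cdot 1280 - 602880} = 4583211 \cdot \frac{1}{2995044} - \frac{1}{22803 + 221841 - 15543 + 884480 - 602880} = \frac{1527737}{998348} - \frac{1}{510701} = \frac{780215815289}{509857321948}$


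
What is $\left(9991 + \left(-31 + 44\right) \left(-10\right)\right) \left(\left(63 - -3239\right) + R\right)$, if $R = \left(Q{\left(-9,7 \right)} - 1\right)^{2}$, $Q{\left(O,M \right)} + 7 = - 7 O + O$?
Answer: $53426898$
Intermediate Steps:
$Q{\left(O,M \right)} = -7 - 6 O$ ($Q{\left(O,M \right)} = -7 + \left(- 7 O + O\right) = -7 - 6 O$)
$R = 2116$ ($R = \left(\left(-7 - -54\right) - 1\right)^{2} = \left(\left(-7 + 54\right) - 1\right)^{2} = \left(47 - 1\right)^{2} = 46^{2} = 2116$)
$\left(9991 + \left(-31 + 44\right) \left(-10\right)\right) \left(\left(63 - -3239\right) + R\right) = \left(9991 + \left(-31 + 44\right) \left(-10\right)\right) \left(\left(63 - -3239\right) + 2116\right) = \left(9991 + 13 \left(-10\right)\right) \left(\left(63 + 3239\right) + 2116\right) = \left(9991 - 130\right) \left(3302 + 2116\right) = 9861 \cdot 5418 = 53426898$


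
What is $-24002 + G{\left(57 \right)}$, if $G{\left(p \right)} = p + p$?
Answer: $-23888$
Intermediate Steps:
$G{\left(p \right)} = 2 p$
$-24002 + G{\left(57 \right)} = -24002 + 2 \cdot 57 = -24002 + 114 = -23888$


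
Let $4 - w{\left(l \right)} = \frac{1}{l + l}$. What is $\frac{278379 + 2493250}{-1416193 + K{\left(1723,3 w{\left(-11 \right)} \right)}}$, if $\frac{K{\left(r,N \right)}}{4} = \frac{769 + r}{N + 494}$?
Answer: $- \frac{30862088915}{15769089759} \approx -1.9571$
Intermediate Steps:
$w{\left(l \right)} = 4 - \frac{1}{2 l}$ ($w{\left(l \right)} = 4 - \frac{1}{l + l} = 4 - \frac{1}{2 l}$)
$K{\left(r,N \right)} = \frac{4 \left(769 + r\right)}{494 + N}$ ($K{\left(r,N \right)} = 4 \frac{769 + r}{N + 494} = 4 \frac{769 + r}{494 + N} = \frac{4 \left(769 + r\right)}{494 + N}$)
$\frac{278379 + 2493250}{-1416193 + K{\left(1723,3 w{\left(-11 \right)} \right)}} = \frac{278379 + 2493250}{-1416193 + \frac{4 \left(769 + 1723\right)}{494 + 3 \left(4 - \frac{1}{2 \left(-11\right)}\right)}} = \frac{2771629}{-1416193 + 4 \frac{1}{494 + 3 \left(4 - - \frac{1}{22}\right)} 2492} = \frac{2771629}{-1416193 + 4 \frac{1}{494 + 3 \left(4 + \frac{1}{22}\right)} 2492} = \frac{2771629}{-1416193 + 4 \frac{1}{494 + 3 \cdot \frac{89}{22}} \cdot 2492} = \frac{2771629}{-1416193 + 4 \frac{1}{494 + \frac{267}{22}} \cdot 2492} = \frac{2771629}{-1416193 + 4 \frac{1}{\frac{11135}{22}} \cdot 2492} = \frac{2771629}{-1416193 + 4 \cdot \frac{22}{11135} \cdot 2492} = \frac{2771629}{-1416193 + \frac{219296}{11135}} = \frac{2771629}{- \frac{15769089759}{11135}} = 2771629 \left(- \frac{11135}{15769089759}\right) = - \frac{30862088915}{15769089759}$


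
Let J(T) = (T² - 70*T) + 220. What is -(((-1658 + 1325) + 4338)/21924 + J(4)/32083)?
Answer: -14169751/78154188 ≈ -0.18131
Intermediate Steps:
J(T) = 220 + T² - 70*T
-(((-1658 + 1325) + 4338)/21924 + J(4)/32083) = -(((-1658 + 1325) + 4338)/21924 + (220 + 4² - 70*4)/32083) = -((-333 + 4338)*(1/21924) + (220 + 16 - 280)*(1/32083)) = -(4005*(1/21924) - 44*1/32083) = -(445/2436 - 44/32083) = -1*14169751/78154188 = -14169751/78154188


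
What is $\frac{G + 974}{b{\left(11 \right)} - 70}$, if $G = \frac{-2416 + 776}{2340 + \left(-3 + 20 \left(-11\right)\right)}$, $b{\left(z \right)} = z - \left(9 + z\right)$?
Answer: $- \frac{2060318}{167243} \approx -12.319$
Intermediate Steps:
$b{\left(z \right)} = -9$ ($b{\left(z \right)} = z - \left(9 + z\right) = -9$)
$G = - \frac{1640}{2117}$ ($G = - \frac{1640}{2340 - 223} = - \frac{1640}{2117} \approx -0.77468$)
$\frac{G + 974}{b{\left(11 \right)} - 70} = \frac{- \frac{1640}{2117} + 974}{-9 - 70} = \frac{2060318}{2117 \left(-79\right)} = \frac{2060318}{2117} \left(- \frac{1}{79}\right) = - \frac{2060318}{167243}$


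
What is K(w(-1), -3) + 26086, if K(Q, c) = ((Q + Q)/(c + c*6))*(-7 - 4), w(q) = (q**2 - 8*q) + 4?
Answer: 548092/21 ≈ 26100.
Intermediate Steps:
w(q) = 4 + q**2 - 8*q
K(Q, c) = -22*Q/(7*c) (K(Q, c) = ((2*Q)/(c + 6*c))*(-11) = ((2*Q)/((7*c)))*(-11) = ((2*Q)*(1/(7*c)))*(-11) = (2*Q/(7*c))*(-11) = -22*Q/(7*c))
K(w(-1), -3) + 26086 = -22/7*(4 + (-1)**2 - 8*(-1))/(-3) + 26086 = -22/7*(4 + 1 + 8)*(-1/3) + 26086 = -22/7*13*(-1/3) + 26086 = 286/21 + 26086 = 548092/21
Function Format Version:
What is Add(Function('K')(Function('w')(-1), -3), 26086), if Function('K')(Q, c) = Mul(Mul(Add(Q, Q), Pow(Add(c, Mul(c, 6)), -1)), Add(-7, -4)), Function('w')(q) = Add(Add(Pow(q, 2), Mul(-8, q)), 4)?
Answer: Rational(548092, 21) ≈ 26100.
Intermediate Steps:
Function('w')(q) = Add(4, Pow(q, 2), Mul(-8, q))
Function('K')(Q, c) = Mul(Rational(-22, 7), Q, Pow(c, -1)) (Function('K')(Q, c) = Mul(Mul(Mul(2, Q), Pow(Add(c, Mul(6, c)), -1)), -11) = Mul(Mul(Mul(2, Q), Pow(Mul(7, c), -1)), -11) = Mul(Mul(Mul(2, Q), Mul(Rational(1, 7), Pow(c, -1))), -11) = Mul(Mul(Rational(2, 7), Q, Pow(c, -1)), -11) = Mul(Rational(-22, 7), Q, Pow(c, -1)))
Add(Function('K')(Function('w')(-1), -3), 26086) = Add(Mul(Rational(-22, 7), Add(4, Pow(-1, 2), Mul(-8, -1)), Pow(-3, -1)), 26086) = Add(Mul(Rational(-22, 7), Add(4, 1, 8), Rational(-1, 3)), 26086) = Add(Mul(Rational(-22, 7), 13, Rational(-1, 3)), 26086) = Add(Rational(286, 21), 26086) = Rational(548092, 21)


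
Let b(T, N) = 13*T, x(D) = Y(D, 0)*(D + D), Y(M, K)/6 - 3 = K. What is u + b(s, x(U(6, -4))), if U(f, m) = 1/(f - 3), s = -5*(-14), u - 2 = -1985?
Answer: -1073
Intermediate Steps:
u = -1983 (u = 2 - 1985 = -1983)
s = 70
Y(M, K) = 18 + 6*K
U(f, m) = 1/(-3 + f)
x(D) = 36*D (x(D) = (18 + 6*0)*(D + D) = (18 + 0)*(2*D) = 18*(2*D) = 36*D)
u + b(s, x(U(6, -4))) = -1983 + 13*70 = -1983 + 910 = -1073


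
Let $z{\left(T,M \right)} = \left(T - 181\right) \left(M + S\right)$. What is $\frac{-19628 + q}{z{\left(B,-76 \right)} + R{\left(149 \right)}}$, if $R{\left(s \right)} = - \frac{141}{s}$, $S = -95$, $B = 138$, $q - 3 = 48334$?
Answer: $\frac{4277641}{1095456} \approx 3.9049$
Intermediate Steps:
$q = 48337$ ($q = 3 + 48334 = 48337$)
$z{\left(T,M \right)} = \left(-181 + T\right) \left(-95 + M\right)$ ($z{\left(T,M \right)} = \left(T - 181\right) \left(M - 95\right) = \left(-181 + T\right) \left(-95 + M\right)$)
$\frac{-19628 + q}{z{\left(B,-76 \right)} + R{\left(149 \right)}} = \frac{-19628 + 48337}{\left(17195 - -13756 - 13110 - 10488\right) - \frac{141}{149}} = \frac{28709}{\left(17195 + 13756 - 13110 - 10488\right) - \frac{141}{149}} = \frac{28709}{7353 - \frac{141}{149}} = \frac{28709}{\frac{1095456}{149}} = 28709 \cdot \frac{149}{1095456} = \frac{4277641}{1095456}$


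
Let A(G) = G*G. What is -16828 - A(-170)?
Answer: -45728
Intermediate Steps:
A(G) = G²
-16828 - A(-170) = -16828 - 1*(-170)² = -16828 - 1*28900 = -16828 - 28900 = -45728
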